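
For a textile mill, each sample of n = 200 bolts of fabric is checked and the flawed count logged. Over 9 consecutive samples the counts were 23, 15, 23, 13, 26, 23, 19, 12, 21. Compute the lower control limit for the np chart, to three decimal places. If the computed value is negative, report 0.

p̄ = Σdᵢ / (k·n) = 175 / (9 × 200) = 0.09722
LCL = np̄ − 3·√(np̄(1−p̄)) = 19.4444 − 3 × 4.1898 = 6.8752

6.875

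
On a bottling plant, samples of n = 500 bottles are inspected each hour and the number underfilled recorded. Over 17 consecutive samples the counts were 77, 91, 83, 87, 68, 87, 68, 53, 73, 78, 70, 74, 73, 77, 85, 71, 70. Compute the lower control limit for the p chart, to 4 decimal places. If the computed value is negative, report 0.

p̄ = Σdᵢ / (k·n) = 1285 / (17 × 500) = 0.15118
LCL = p̄ − 3·√(p̄(1−p̄)/n) = 0.15118 − 3 × 0.01602 = 0.10312

0.1031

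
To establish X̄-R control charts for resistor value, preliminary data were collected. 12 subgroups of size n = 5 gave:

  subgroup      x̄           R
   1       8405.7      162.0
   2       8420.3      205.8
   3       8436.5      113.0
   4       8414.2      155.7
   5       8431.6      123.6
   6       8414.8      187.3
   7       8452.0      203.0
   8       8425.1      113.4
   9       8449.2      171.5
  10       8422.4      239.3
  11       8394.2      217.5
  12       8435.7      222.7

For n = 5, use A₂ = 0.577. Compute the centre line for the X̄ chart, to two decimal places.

8425.14

X̄̄ = (8405.7 + 8420.3 + 8436.5 + 8414.2 + 8431.6 + 8414.8 + 8452.0 + 8425.1 + 8449.2 + 8422.4 + 8394.2 + 8435.7) / 12 = 101101.7000 / 12 = 8425.1417
CL = X̄̄ = 8425.1417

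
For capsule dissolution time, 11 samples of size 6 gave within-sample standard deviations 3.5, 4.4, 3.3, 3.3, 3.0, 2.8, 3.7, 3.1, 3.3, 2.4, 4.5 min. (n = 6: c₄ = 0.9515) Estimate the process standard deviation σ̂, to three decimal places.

s̄ = (3.5 + 4.4 + 3.3 + 3.3 + 3.0 + 2.8 + 3.7 + 3.1 + 3.3 + 2.4 + 4.5) / 11 = 3.3909
σ̂ = s̄ / c₄ = 3.3909 / 0.9515 = 3.5638

3.564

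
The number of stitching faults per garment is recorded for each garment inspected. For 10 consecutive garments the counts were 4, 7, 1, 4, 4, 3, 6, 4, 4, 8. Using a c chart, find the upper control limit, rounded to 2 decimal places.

c̄ = (4 + 7 + 1 + 4 + 4 + 3 + 6 + 4 + 4 + 8) / 10 = 45 / 10 = 4.5000
UCL = c̄ + 3√c̄ = 4.5000 + 3 × √4.5000 = 4.5000 + 3 × 2.1213 = 10.8640

10.86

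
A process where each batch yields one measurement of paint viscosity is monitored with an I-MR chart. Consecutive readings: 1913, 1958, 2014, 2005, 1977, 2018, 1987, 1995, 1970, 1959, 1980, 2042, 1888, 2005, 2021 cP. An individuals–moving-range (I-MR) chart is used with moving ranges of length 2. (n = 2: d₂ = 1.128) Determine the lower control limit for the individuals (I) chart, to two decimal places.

1863.59

X̄ = (1913 + 1958 + 2014 + 2005 + 1977 + 2018 + 1987 + 1995 + 1970 + 1959 + 1980 + 2042 + 1888 + 2005 + 2021) / 15 = 1982.1333
Moving ranges: 45, 56, 9, 28, 41, 31, 8, 25, 11, 21, 62, 154, 117, 16; M̄R̄ = 624.0000 / 14 = 44.5714
LCL = X̄ − 3·M̄R̄/d₂ = 1982.1333 − 3 × 44.5714 / 1.128 = 1863.5923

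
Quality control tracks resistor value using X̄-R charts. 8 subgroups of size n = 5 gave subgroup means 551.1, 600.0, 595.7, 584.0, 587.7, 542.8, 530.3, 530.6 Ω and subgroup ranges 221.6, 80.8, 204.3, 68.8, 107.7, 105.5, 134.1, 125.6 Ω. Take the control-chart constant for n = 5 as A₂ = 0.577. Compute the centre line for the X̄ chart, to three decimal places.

X̄̄ = (551.1 + 600.0 + 595.7 + 584.0 + 587.7 + 542.8 + 530.3 + 530.6) / 8 = 4522.2000 / 8 = 565.2750
CL = X̄̄ = 565.2750

565.275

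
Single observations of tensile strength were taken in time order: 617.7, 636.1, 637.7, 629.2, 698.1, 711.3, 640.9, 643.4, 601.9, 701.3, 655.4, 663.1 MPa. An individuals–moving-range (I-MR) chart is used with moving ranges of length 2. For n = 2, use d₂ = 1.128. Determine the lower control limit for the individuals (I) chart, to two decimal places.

X̄ = (617.7 + 636.1 + 637.7 + 629.2 + 698.1 + 711.3 + 640.9 + 643.4 + 601.9 + 701.3 + 655.4 + 663.1) / 12 = 653.0083
Moving ranges: 18.4, 1.6, 8.5, 68.9, 13.2, 70.4, 2.5, 41.5, 99.4, 45.9, 7.7; M̄R̄ = 378.0000 / 11 = 34.3636
LCL = X̄ − 3·M̄R̄/d₂ = 653.0083 − 3 × 34.3636 / 1.128 = 561.6157

561.62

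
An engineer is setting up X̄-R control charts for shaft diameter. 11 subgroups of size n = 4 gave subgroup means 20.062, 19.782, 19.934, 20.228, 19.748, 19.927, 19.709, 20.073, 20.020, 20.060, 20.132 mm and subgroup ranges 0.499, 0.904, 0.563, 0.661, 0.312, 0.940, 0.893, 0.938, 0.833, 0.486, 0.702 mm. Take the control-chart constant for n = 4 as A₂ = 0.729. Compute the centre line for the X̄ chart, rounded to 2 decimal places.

19.97

X̄̄ = (20.062 + 19.782 + 19.934 + 20.228 + 19.748 + 19.927 + 19.709 + 20.073 + 20.020 + 20.060 + 20.132) / 11 = 219.6750 / 11 = 19.9705
CL = X̄̄ = 19.9705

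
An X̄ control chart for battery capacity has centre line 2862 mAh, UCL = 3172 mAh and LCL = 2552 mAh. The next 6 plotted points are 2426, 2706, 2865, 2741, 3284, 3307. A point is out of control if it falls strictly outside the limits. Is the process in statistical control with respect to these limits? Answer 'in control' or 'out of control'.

Compare each point to [2552, 3172]: sample 1 = 2426 < LCL; sample 5 = 3284 > UCL; sample 6 = 3307 > UCL.

out of control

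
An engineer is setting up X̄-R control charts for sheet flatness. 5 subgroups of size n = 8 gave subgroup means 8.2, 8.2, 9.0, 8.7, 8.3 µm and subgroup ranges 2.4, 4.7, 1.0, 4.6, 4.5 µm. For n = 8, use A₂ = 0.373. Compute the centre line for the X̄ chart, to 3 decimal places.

8.480

X̄̄ = (8.2 + 8.2 + 9.0 + 8.7 + 8.3) / 5 = 42.4000 / 5 = 8.4800
CL = X̄̄ = 8.4800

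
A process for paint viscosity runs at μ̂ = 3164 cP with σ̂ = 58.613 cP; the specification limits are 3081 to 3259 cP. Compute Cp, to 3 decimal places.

Cp = (USL − LSL) / (6σ̂) = (3259 − 3081) / (6 × 58.613) = 178.0000 / 351.6780 = 0.5061

0.506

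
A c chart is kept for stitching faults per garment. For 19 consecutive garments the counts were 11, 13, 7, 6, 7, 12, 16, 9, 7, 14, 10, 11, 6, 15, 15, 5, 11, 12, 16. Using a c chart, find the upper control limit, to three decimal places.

20.490

c̄ = (11 + 13 + 7 + 6 + 7 + 12 + 16 + 9 + 7 + 14 + 10 + 11 + 6 + 15 + 15 + 5 + 11 + 12 + 16) / 19 = 203 / 19 = 10.6842
UCL = c̄ + 3√c̄ = 10.6842 + 3 × √10.6842 = 10.6842 + 3 × 3.2687 = 20.4902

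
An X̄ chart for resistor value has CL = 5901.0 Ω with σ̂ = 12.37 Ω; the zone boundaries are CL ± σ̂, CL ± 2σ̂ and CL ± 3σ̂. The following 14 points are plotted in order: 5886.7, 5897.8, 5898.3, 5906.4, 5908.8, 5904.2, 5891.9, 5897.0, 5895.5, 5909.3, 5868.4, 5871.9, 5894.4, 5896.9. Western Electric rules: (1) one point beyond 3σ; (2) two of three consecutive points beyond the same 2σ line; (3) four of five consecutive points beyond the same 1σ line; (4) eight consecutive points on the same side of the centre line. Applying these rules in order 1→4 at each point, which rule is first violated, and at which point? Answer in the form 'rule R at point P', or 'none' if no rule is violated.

Zone of each point (C = within 1σ̂, B = 1σ̂–2σ̂, A = 2σ̂–3σ̂, * = beyond 3σ̂; sign = side of CL): 1:-B, 2:-C, 3:-C, 4:+C, 5:+C, 6:+C, 7:-C, 8:-C, 9:-C, 10:+C, 11:-A, 12:-A, 13:-C, 14:-C
Rule 2 (two of three consecutive points beyond the same 2σ limit) is satisfied at point 12.

rule 2 at point 12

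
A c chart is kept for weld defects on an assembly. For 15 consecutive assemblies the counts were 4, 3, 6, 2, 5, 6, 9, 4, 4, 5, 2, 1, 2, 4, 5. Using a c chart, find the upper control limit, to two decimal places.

c̄ = (4 + 3 + 6 + 2 + 5 + 6 + 9 + 4 + 4 + 5 + 2 + 1 + 2 + 4 + 5) / 15 = 62 / 15 = 4.1333
UCL = c̄ + 3√c̄ = 4.1333 + 3 × √4.1333 = 4.1333 + 3 × 2.0331 = 10.2325

10.23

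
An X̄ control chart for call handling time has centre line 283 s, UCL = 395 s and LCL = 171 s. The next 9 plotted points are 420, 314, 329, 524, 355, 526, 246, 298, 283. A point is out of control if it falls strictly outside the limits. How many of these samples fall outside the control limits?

3

Compare each point to [171, 395]: sample 1 = 420 > UCL; sample 4 = 524 > UCL; sample 6 = 526 > UCL.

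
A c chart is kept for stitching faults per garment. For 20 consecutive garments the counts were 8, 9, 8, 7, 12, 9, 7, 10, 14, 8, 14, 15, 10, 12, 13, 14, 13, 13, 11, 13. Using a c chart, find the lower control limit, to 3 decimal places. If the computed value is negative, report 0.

1.050

c̄ = (8 + 9 + 8 + 7 + 12 + 9 + 7 + 10 + 14 + 8 + 14 + 15 + 10 + 12 + 13 + 14 + 13 + 13 + 11 + 13) / 20 = 220 / 20 = 11.0000
LCL = c̄ − 3√c̄ = 11.0000 − 3 × 3.3166 = 1.0501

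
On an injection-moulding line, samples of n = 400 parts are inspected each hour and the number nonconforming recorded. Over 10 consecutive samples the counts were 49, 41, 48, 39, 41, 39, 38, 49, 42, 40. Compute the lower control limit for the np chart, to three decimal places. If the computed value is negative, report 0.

p̄ = Σdᵢ / (k·n) = 426 / (10 × 400) = 0.10650
LCL = np̄ − 3·√(np̄(1−p̄)) = 42.6000 − 3 × 6.1695 = 24.0914

24.091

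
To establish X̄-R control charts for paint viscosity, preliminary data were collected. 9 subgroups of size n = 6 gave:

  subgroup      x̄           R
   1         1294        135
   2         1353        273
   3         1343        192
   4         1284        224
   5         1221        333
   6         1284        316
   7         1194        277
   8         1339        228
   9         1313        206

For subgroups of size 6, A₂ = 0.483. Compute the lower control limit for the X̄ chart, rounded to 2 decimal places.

1174.46

X̄̄ = (1294 + 1353 + 1343 + 1284 + 1221 + 1284 + 1194 + 1339 + 1313) / 9 = 11625.0000 / 9 = 1291.6667
R̄ = (135 + 273 + 192 + 224 + 333 + 316 + 277 + 228 + 206) / 9 = 2184.0000 / 9 = 242.6667
LCL = X̄̄ − A₂·R̄ = 1291.6667 − 0.483 × 242.6667 = 1174.4587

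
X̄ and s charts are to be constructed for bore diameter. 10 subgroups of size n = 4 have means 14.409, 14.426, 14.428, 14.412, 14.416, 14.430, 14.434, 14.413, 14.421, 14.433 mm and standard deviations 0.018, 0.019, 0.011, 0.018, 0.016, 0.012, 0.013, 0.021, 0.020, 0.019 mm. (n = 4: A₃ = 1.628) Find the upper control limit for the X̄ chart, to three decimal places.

X̄̄ = (14.409 + 14.426 + 14.428 + 14.412 + 14.416 + 14.430 + 14.434 + 14.413 + 14.421 + 14.433) / 10 = 14.4222
s̄ = (0.018 + 0.019 + 0.011 + 0.018 + 0.016 + 0.012 + 0.013 + 0.021 + 0.020 + 0.019) / 10 = 0.0167
UCL = X̄̄ + A₃·s̄ = 14.4222 + 1.628 × 0.0167 = 14.4494

14.449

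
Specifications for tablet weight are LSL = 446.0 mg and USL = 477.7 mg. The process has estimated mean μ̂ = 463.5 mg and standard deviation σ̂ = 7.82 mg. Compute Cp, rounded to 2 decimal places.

0.68

Cp = (USL − LSL) / (6σ̂) = (477.7 − 446.0) / (6 × 7.82) = 31.7000 / 46.9200 = 0.6756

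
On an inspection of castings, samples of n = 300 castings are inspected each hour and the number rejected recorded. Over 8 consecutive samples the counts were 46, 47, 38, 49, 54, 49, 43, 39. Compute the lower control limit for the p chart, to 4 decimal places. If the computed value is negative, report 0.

0.0899

p̄ = Σdᵢ / (k·n) = 365 / (8 × 300) = 0.15208
LCL = p̄ − 3·√(p̄(1−p̄)/n) = 0.15208 − 3 × 0.02073 = 0.08989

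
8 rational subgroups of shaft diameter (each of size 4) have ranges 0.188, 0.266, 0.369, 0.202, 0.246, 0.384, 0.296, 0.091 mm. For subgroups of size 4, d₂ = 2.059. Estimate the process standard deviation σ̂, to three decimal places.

0.124

R̄ = (0.188 + 0.266 + 0.369 + 0.202 + 0.246 + 0.384 + 0.296 + 0.091) / 8 = 0.2552
σ̂ = R̄ / d₂ = 0.2552 / 2.059 = 0.1240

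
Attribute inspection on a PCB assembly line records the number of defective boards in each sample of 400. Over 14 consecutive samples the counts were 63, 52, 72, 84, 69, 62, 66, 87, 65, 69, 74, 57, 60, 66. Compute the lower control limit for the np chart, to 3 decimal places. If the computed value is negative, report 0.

45.090

p̄ = Σdᵢ / (k·n) = 946 / (14 × 400) = 0.16893
LCL = np̄ − 3·√(np̄(1−p̄)) = 67.5714 − 3 × 7.4938 = 45.0901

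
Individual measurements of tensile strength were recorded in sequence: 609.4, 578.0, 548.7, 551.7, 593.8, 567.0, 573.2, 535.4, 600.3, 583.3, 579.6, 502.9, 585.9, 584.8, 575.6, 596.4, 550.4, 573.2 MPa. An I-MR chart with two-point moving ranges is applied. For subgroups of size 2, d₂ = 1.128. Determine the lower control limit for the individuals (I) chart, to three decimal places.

X̄ = (609.4 + 578.0 + 548.7 + 551.7 + 593.8 + 567.0 + 573.2 + 535.4 + 600.3 + 583.3 + 579.6 + 502.9 + 585.9 + 584.8 + 575.6 + 596.4 + 550.4 + 573.2) / 18 = 571.6444
Moving ranges: 31.4, 29.3, 3.0, 42.1, 26.8, 6.2, 37.8, 64.9, 17.0, 3.7, 76.7, 83.0, 1.1, 9.2, 20.8, 46.0, 22.8; M̄R̄ = 521.8000 / 17 = 30.6941
LCL = X̄ − 3·M̄R̄/d₂ = 571.6444 − 3 × 30.6941 / 1.128 = 490.0112

490.011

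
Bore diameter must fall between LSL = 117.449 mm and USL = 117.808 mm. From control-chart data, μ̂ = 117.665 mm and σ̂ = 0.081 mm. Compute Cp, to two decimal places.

Cp = (USL − LSL) / (6σ̂) = (117.808 − 117.449) / (6 × 0.081) = 0.3590 / 0.4860 = 0.7387

0.74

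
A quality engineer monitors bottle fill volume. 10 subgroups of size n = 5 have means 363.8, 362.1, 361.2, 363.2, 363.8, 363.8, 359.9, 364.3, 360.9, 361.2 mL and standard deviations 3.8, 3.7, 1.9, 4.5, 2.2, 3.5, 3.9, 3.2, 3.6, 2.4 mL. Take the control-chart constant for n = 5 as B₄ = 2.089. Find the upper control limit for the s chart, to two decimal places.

s̄ = (3.8 + 3.7 + 1.9 + 4.5 + 2.2 + 3.5 + 3.9 + 3.2 + 3.6 + 2.4) / 10 = 3.2700
UCL_s = B₄·s̄ = 2.089 × 3.2700 = 6.8310

6.83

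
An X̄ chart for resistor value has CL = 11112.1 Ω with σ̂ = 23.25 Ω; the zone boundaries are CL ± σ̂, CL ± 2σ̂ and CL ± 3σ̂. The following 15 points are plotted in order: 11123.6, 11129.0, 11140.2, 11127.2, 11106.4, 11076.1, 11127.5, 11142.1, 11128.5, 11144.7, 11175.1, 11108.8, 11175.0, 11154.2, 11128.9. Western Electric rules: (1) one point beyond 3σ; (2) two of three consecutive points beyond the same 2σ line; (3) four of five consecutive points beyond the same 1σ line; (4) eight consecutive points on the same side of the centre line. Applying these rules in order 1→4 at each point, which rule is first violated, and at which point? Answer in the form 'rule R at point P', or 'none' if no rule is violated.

rule 2 at point 13

Zone of each point (C = within 1σ̂, B = 1σ̂–2σ̂, A = 2σ̂–3σ̂, * = beyond 3σ̂; sign = side of CL): 1:+C, 2:+C, 3:+B, 4:+C, 5:-C, 6:-B, 7:+C, 8:+B, 9:+C, 10:+B, 11:+A, 12:-C, 13:+A, 14:+B, 15:+C
Rule 2 (two of three consecutive points beyond the same 2σ limit) is satisfied at point 13.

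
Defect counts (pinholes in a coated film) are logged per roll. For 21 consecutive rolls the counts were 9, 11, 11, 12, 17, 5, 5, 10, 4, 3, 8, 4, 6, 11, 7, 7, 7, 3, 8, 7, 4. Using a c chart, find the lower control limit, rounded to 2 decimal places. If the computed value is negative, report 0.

0.00

c̄ = (9 + 11 + 11 + 12 + 17 + 5 + 5 + 10 + 4 + 3 + 8 + 4 + 6 + 11 + 7 + 7 + 7 + 3 + 8 + 7 + 4) / 21 = 159 / 21 = 7.5714
LCL = c̄ − 3√c̄ = 7.5714 − 3 × 2.7516 = -0.6834 → 0 (cannot be negative)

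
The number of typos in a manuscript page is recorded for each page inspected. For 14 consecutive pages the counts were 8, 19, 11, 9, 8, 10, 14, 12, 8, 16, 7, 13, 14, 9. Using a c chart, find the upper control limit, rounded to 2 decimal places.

c̄ = (8 + 19 + 11 + 9 + 8 + 10 + 14 + 12 + 8 + 16 + 7 + 13 + 14 + 9) / 14 = 158 / 14 = 11.2857
UCL = c̄ + 3√c̄ = 11.2857 + 3 × √11.2857 = 11.2857 + 3 × 3.3594 = 21.3640

21.36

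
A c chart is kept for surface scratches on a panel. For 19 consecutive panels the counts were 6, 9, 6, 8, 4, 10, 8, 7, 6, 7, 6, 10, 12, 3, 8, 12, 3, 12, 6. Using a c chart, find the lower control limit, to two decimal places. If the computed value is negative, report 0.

0.00

c̄ = (6 + 9 + 6 + 8 + 4 + 10 + 8 + 7 + 6 + 7 + 6 + 10 + 12 + 3 + 8 + 12 + 3 + 12 + 6) / 19 = 143 / 19 = 7.5263
LCL = c̄ − 3√c̄ = 7.5263 − 3 × 2.7434 = -0.7039 → 0 (cannot be negative)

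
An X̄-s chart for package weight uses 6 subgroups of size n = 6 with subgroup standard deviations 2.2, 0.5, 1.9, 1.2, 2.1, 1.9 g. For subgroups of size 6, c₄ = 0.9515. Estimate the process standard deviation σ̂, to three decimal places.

s̄ = (2.2 + 0.5 + 1.9 + 1.2 + 2.1 + 1.9) / 6 = 1.6333
σ̂ = s̄ / c₄ = 1.6333 / 0.9515 = 1.7166

1.717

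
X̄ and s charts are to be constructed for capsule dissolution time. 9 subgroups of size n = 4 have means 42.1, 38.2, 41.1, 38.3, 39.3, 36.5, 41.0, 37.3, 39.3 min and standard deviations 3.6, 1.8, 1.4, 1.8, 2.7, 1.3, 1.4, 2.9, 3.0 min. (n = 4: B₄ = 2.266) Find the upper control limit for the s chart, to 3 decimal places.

s̄ = (3.6 + 1.8 + 1.4 + 1.8 + 2.7 + 1.3 + 1.4 + 2.9 + 3.0) / 9 = 2.2111
UCL_s = B₄·s̄ = 2.266 × 2.2111 = 5.0104

5.010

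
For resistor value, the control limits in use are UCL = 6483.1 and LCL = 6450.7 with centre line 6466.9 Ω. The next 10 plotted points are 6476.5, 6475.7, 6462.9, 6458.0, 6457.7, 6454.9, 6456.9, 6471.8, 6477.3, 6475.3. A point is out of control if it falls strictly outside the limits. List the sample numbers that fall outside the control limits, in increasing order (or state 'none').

All 10 points lie within [6450.7, 6483.1].

none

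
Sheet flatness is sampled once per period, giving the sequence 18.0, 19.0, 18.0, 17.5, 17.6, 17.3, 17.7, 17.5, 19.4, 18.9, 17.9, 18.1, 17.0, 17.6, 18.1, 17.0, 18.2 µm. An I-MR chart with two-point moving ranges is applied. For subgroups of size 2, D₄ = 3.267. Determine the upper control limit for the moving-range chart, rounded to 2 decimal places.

2.37

Moving ranges: 1.0, 1.0, 0.5, 0.1, 0.3, 0.4, 0.2, 1.9, 0.5, 1.0, 0.2, 1.1, 0.6, 0.5, 1.1, 1.2; M̄R̄ = 11.6000 / 16 = 0.7250
UCL_MR = D₄·M̄R̄ = 3.267 × 0.7250 = 2.3686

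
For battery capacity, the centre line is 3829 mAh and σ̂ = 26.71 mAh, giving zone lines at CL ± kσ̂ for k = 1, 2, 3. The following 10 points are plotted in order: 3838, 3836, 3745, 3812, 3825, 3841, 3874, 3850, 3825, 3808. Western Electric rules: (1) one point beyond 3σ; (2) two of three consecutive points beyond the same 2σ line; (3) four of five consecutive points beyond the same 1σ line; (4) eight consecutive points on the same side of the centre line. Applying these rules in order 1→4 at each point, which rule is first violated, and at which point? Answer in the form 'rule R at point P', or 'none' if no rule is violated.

rule 1 at point 3

Zone of each point (C = within 1σ̂, B = 1σ̂–2σ̂, A = 2σ̂–3σ̂, * = beyond 3σ̂; sign = side of CL): 1:+C, 2:+C, 3:-*, 4:-C, 5:-C, 6:+C, 7:+B, 8:+C, 9:-C, 10:-C
Rule 1 (one point beyond the 3σ limits) is satisfied at point 3.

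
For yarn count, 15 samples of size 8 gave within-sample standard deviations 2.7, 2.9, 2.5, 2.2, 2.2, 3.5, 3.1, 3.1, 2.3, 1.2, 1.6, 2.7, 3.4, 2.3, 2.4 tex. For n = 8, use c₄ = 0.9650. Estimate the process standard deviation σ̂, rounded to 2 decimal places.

s̄ = (2.7 + 2.9 + 2.5 + 2.2 + 2.2 + 3.5 + 3.1 + 3.1 + 2.3 + 1.2 + 1.6 + 2.7 + 3.4 + 2.3 + 2.4) / 15 = 2.5400
σ̂ = s̄ / c₄ = 2.5400 / 0.9650 = 2.6321

2.63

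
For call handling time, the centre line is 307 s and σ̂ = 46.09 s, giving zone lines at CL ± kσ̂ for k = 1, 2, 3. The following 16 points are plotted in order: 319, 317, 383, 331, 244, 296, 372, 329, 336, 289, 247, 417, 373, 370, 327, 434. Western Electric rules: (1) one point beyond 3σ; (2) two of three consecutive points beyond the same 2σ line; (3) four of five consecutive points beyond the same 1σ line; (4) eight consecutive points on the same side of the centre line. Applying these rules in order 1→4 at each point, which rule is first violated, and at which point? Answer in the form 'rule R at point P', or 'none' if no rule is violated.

rule 3 at point 16

Zone of each point (C = within 1σ̂, B = 1σ̂–2σ̂, A = 2σ̂–3σ̂, * = beyond 3σ̂; sign = side of CL): 1:+C, 2:+C, 3:+B, 4:+C, 5:-B, 6:-C, 7:+B, 8:+C, 9:+C, 10:-C, 11:-B, 12:+A, 13:+B, 14:+B, 15:+C, 16:+A
Rule 3 (four of five consecutive points beyond the same 1σ limit) is satisfied at point 16.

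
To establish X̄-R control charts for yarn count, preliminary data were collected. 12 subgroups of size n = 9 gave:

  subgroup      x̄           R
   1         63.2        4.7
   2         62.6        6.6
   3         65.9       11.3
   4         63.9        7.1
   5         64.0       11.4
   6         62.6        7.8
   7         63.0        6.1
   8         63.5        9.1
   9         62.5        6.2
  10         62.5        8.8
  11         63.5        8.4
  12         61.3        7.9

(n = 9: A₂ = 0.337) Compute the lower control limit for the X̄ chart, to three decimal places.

60.529

X̄̄ = (63.2 + 62.6 + 65.9 + 63.9 + 64.0 + 62.6 + 63.0 + 63.5 + 62.5 + 62.5 + 63.5 + 61.3) / 12 = 758.5000 / 12 = 63.2083
R̄ = (4.7 + 6.6 + 11.3 + 7.1 + 11.4 + 7.8 + 6.1 + 9.1 + 6.2 + 8.8 + 8.4 + 7.9) / 12 = 95.4000 / 12 = 7.9500
LCL = X̄̄ − A₂·R̄ = 63.2083 − 0.337 × 7.9500 = 60.5292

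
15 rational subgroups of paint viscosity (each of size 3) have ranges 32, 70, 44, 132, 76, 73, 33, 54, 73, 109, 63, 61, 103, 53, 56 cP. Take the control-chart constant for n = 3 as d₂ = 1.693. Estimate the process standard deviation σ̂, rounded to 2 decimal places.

40.64

R̄ = (32 + 70 + 44 + 132 + 76 + 73 + 33 + 54 + 73 + 109 + 63 + 61 + 103 + 53 + 56) / 15 = 68.8000
σ̂ = R̄ / d₂ = 68.8000 / 1.693 = 40.6379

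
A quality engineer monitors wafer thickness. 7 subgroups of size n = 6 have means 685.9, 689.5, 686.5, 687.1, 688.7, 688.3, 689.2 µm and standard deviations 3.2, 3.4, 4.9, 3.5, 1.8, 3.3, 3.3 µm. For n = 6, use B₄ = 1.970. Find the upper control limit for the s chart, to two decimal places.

6.59

s̄ = (3.2 + 3.4 + 4.9 + 3.5 + 1.8 + 3.3 + 3.3) / 7 = 3.3429
UCL_s = B₄·s̄ = 1.970 × 3.3429 = 6.5854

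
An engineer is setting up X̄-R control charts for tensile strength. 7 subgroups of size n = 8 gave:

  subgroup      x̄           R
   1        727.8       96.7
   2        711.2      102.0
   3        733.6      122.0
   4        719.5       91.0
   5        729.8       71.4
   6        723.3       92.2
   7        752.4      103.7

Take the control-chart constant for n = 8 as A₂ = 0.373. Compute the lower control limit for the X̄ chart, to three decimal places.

X̄̄ = (727.8 + 711.2 + 733.6 + 719.5 + 729.8 + 723.3 + 752.4) / 7 = 5097.6000 / 7 = 728.2286
R̄ = (96.7 + 102.0 + 122.0 + 91.0 + 71.4 + 92.2 + 103.7) / 7 = 679.0000 / 7 = 97.0000
LCL = X̄̄ − A₂·R̄ = 728.2286 − 0.373 × 97.0000 = 692.0476

692.048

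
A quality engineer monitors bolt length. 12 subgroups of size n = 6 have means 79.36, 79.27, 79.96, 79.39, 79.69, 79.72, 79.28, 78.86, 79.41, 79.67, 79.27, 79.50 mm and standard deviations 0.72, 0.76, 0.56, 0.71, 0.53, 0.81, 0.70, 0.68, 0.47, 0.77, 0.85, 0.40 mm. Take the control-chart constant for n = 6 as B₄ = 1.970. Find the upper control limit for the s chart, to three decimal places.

s̄ = (0.72 + 0.76 + 0.56 + 0.71 + 0.53 + 0.81 + 0.70 + 0.68 + 0.47 + 0.77 + 0.85 + 0.40) / 12 = 0.6633
UCL_s = B₄·s̄ = 1.970 × 0.6633 = 1.3068

1.307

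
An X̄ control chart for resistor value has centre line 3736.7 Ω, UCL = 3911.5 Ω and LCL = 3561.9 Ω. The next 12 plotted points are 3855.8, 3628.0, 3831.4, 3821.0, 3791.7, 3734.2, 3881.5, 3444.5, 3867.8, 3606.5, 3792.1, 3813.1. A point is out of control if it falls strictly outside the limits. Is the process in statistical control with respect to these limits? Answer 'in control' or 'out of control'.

Compare each point to [3561.9, 3911.5]: sample 8 = 3444.5 < LCL.

out of control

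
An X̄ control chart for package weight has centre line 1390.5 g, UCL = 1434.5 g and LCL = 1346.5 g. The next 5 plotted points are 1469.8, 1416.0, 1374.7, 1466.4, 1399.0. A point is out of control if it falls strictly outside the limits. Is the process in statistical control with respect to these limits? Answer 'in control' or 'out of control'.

out of control

Compare each point to [1346.5, 1434.5]: sample 1 = 1469.8 > UCL; sample 4 = 1466.4 > UCL.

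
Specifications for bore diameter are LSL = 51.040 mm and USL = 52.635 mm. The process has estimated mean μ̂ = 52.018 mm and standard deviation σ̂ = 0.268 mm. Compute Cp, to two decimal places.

Cp = (USL − LSL) / (6σ̂) = (52.635 − 51.040) / (6 × 0.268) = 1.5950 / 1.6080 = 0.9919

0.99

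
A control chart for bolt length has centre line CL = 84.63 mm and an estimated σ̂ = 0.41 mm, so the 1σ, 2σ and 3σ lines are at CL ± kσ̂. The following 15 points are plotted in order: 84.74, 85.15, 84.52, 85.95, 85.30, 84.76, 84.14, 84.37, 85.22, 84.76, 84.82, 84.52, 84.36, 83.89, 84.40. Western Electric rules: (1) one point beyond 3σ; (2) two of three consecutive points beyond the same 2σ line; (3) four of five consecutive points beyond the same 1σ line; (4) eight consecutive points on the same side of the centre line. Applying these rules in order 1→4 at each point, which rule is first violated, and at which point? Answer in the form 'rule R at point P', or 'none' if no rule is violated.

rule 1 at point 4

Zone of each point (C = within 1σ̂, B = 1σ̂–2σ̂, A = 2σ̂–3σ̂, * = beyond 3σ̂; sign = side of CL): 1:+C, 2:+B, 3:-C, 4:+*, 5:+B, 6:+C, 7:-B, 8:-C, 9:+B, 10:+C, 11:+C, 12:-C, 13:-C, 14:-B, 15:-C
Rule 1 (one point beyond the 3σ limits) is satisfied at point 4.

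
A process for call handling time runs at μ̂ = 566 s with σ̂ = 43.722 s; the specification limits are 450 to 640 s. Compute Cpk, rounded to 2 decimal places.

Cpu = (USL − μ̂) / (3σ̂) = (640 − 566) / (3 × 43.722) = 0.5642; Cpl = (μ̂ − LSL) / (3σ̂) = (566 − 450) / (3 × 43.722) = 0.8844; Cpk = min(Cpu, Cpl) = 0.5642

0.56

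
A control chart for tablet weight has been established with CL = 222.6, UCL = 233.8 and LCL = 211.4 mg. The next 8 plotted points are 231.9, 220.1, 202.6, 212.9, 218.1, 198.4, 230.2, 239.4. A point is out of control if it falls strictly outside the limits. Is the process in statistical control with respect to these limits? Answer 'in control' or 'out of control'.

Compare each point to [211.4, 233.8]: sample 3 = 202.6 < LCL; sample 6 = 198.4 < LCL; sample 8 = 239.4 > UCL.

out of control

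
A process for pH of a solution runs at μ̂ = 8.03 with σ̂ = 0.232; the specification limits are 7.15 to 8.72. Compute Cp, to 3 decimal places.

1.128

Cp = (USL − LSL) / (6σ̂) = (8.72 − 7.15) / (6 × 0.232) = 1.5700 / 1.3920 = 1.1279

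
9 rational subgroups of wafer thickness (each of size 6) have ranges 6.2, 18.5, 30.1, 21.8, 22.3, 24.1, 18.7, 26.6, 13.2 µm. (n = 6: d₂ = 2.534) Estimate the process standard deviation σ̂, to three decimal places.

7.958

R̄ = (6.2 + 18.5 + 30.1 + 21.8 + 22.3 + 24.1 + 18.7 + 26.6 + 13.2) / 9 = 20.1667
σ̂ = R̄ / d₂ = 20.1667 / 2.534 = 7.9584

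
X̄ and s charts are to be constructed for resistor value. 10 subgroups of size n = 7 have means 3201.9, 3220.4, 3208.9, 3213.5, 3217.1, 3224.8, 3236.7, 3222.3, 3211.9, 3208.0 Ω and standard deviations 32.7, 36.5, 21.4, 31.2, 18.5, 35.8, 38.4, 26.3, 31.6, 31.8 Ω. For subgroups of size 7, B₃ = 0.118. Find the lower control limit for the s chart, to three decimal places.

s̄ = (32.7 + 36.5 + 21.4 + 31.2 + 18.5 + 35.8 + 38.4 + 26.3 + 31.6 + 31.8) / 10 = 30.4200
LCL_s = B₃·s̄ = 0.118 × 30.4200 = 3.5896

3.590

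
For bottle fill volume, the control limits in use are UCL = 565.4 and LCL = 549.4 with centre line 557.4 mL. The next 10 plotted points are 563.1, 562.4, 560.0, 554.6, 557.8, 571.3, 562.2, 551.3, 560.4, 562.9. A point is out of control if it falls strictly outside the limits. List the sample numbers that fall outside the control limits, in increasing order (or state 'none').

6

Compare each point to [549.4, 565.4]: sample 6 = 571.3 > UCL.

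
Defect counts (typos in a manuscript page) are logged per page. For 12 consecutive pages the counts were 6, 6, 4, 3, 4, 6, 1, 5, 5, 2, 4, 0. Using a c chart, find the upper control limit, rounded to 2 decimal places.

c̄ = (6 + 6 + 4 + 3 + 4 + 6 + 1 + 5 + 5 + 2 + 4 + 0) / 12 = 46 / 12 = 3.8333
UCL = c̄ + 3√c̄ = 3.8333 + 3 × √3.8333 = 3.8333 + 3 × 1.9579 = 9.7070

9.71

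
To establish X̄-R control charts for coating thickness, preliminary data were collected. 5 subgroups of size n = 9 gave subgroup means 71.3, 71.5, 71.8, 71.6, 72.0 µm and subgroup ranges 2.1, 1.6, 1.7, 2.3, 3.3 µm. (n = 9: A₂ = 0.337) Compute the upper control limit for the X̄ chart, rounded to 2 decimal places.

X̄̄ = (71.3 + 71.5 + 71.8 + 71.6 + 72.0) / 5 = 358.2000 / 5 = 71.6400
R̄ = (2.1 + 1.6 + 1.7 + 2.3 + 3.3) / 5 = 11.0000 / 5 = 2.2000
UCL = X̄̄ + A₂·R̄ = 71.6400 + 0.337 × 2.2000 = 72.3814

72.38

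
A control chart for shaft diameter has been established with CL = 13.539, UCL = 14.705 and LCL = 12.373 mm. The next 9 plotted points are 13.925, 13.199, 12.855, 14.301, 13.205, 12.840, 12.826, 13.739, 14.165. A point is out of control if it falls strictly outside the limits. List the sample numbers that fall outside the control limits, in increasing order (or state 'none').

none

All 9 points lie within [12.373, 14.705].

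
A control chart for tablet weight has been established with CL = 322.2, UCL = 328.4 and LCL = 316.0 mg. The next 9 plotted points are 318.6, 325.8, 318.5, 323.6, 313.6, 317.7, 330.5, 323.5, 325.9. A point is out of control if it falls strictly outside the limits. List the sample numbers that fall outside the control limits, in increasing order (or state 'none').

5, 7

Compare each point to [316.0, 328.4]: sample 5 = 313.6 < LCL; sample 7 = 330.5 > UCL.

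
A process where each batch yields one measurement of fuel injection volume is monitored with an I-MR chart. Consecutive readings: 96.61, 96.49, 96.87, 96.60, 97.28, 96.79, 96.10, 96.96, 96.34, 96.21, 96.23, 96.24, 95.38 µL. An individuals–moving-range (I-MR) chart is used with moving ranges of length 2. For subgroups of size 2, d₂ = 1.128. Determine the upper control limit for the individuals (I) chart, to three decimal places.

X̄ = (96.61 + 96.49 + 96.87 + 96.60 + 97.28 + 96.79 + 96.10 + 96.96 + 96.34 + 96.21 + 96.23 + 96.24 + 95.38) / 13 = 96.4692
Moving ranges: 0.12, 0.38, 0.27, 0.68, 0.49, 0.69, 0.86, 0.62, 0.13, 0.02, 0.01, 0.86; M̄R̄ = 5.1300 / 12 = 0.4275
UCL = X̄ + 3·M̄R̄/d₂ = 96.4692 + 3 × 0.4275 / 1.128 = 97.6062

97.606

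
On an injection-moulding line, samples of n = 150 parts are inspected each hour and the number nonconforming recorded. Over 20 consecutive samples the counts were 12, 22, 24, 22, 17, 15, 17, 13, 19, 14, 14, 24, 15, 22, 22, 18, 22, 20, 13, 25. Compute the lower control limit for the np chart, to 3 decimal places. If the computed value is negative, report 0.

6.418

p̄ = Σdᵢ / (k·n) = 370 / (20 × 150) = 0.12333
LCL = np̄ − 3·√(np̄(1−p̄)) = 18.5000 − 3 × 4.0272 = 6.4184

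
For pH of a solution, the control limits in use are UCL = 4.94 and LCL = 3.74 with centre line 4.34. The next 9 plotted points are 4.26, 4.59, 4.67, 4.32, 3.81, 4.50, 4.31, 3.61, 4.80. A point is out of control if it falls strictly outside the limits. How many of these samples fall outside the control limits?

1

Compare each point to [3.74, 4.94]: sample 8 = 3.61 < LCL.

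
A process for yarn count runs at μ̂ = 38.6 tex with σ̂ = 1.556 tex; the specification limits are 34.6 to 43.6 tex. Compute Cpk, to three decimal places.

Cpu = (USL − μ̂) / (3σ̂) = (43.6 − 38.6) / (3 × 1.556) = 1.0711; Cpl = (μ̂ − LSL) / (3σ̂) = (38.6 − 34.6) / (3 × 1.556) = 0.8569; Cpk = min(Cpu, Cpl) = 0.8569

0.857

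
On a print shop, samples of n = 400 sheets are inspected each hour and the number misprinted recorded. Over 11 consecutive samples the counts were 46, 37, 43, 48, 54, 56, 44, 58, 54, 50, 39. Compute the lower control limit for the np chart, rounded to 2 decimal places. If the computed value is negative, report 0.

p̄ = Σdᵢ / (k·n) = 529 / (11 × 400) = 0.12023
LCL = np̄ − 3·√(np̄(1−p̄)) = 48.0909 − 3 × 6.5045 = 28.5773

28.58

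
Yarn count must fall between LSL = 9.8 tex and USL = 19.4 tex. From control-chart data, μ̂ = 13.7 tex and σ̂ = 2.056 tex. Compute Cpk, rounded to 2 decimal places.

Cpu = (USL − μ̂) / (3σ̂) = (19.4 − 13.7) / (3 × 2.056) = 0.9241; Cpl = (μ̂ − LSL) / (3σ̂) = (13.7 − 9.8) / (3 × 2.056) = 0.6323; Cpk = min(Cpu, Cpl) = 0.6323

0.63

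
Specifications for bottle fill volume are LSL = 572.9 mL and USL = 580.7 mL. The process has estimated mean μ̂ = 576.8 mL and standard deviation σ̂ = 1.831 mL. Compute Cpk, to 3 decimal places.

0.710

Cpu = (USL − μ̂) / (3σ̂) = (580.7 − 576.8) / (3 × 1.831) = 0.7100; Cpl = (μ̂ − LSL) / (3σ̂) = (576.8 − 572.9) / (3 × 1.831) = 0.7100; Cpk = min(Cpu, Cpl) = 0.7100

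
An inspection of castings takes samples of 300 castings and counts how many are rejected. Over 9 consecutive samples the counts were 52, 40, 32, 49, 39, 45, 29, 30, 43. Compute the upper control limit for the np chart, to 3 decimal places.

p̄ = Σdᵢ / (k·n) = 359 / (9 × 300) = 0.13296
UCL = np̄ + 3·√(np̄(1−p̄)) = 39.8889 + 3 × √(39.8889×0.86704) = 39.8889 + 3 × 5.8809 = 57.5316

57.532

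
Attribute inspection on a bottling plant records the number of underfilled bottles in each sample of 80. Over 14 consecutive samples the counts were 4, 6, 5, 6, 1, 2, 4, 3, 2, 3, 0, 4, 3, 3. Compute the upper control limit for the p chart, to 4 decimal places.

0.1076

p̄ = Σdᵢ / (k·n) = 46 / (14 × 80) = 0.04107
UCL = p̄ + 3·√(p̄(1−p̄)/n) = 0.04107 + 3 × √(0.04107×0.95893/80) = 0.04107 + 3 × 0.02219 = 0.10764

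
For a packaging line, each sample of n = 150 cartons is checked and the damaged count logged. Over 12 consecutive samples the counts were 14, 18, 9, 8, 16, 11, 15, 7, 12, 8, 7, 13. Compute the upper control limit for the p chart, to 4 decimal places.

p̄ = Σdᵢ / (k·n) = 138 / (12 × 150) = 0.07667
UCL = p̄ + 3·√(p̄(1−p̄)/n) = 0.07667 + 3 × √(0.07667×0.92333/150) = 0.07667 + 3 × 0.02172 = 0.14184

0.1418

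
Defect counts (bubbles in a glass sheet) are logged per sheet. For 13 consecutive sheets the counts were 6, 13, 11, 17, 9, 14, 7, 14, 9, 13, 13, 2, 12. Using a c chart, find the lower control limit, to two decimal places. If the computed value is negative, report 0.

c̄ = (6 + 13 + 11 + 17 + 9 + 14 + 7 + 14 + 9 + 13 + 13 + 2 + 12) / 13 = 140 / 13 = 10.7692
LCL = c̄ − 3√c̄ = 10.7692 − 3 × 3.2817 = 0.9243

0.92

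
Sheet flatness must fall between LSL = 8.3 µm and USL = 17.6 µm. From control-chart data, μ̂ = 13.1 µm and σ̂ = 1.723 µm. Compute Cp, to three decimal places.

Cp = (USL − LSL) / (6σ̂) = (17.6 − 8.3) / (6 × 1.723) = 9.3000 / 10.3380 = 0.8996

0.900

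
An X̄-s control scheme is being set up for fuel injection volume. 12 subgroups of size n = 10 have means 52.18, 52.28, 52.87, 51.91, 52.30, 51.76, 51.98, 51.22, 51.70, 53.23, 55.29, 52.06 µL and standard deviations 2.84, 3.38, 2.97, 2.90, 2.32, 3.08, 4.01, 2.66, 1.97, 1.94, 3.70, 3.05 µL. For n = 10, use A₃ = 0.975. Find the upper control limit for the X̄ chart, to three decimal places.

X̄̄ = (52.18 + 52.28 + 52.87 + 51.91 + 52.30 + 51.76 + 51.98 + 51.22 + 51.70 + 53.23 + 55.29 + 52.06) / 12 = 52.3983
s̄ = (2.84 + 3.38 + 2.97 + 2.90 + 2.32 + 3.08 + 4.01 + 2.66 + 1.97 + 1.94 + 3.70 + 3.05) / 12 = 2.9017
UCL = X̄̄ + A₃·s̄ = 52.3983 + 0.975 × 2.9017 = 55.2275

55.227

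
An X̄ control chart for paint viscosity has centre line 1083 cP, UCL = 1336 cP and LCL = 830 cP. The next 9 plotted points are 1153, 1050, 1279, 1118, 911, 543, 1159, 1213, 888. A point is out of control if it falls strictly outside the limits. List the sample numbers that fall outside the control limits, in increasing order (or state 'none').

6

Compare each point to [830, 1336]: sample 6 = 543 < LCL.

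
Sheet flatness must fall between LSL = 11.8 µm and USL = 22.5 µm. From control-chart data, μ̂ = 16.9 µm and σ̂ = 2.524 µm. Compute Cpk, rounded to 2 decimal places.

Cpu = (USL − μ̂) / (3σ̂) = (22.5 − 16.9) / (3 × 2.524) = 0.7396; Cpl = (μ̂ − LSL) / (3σ̂) = (16.9 − 11.8) / (3 × 2.524) = 0.6735; Cpk = min(Cpu, Cpl) = 0.6735

0.67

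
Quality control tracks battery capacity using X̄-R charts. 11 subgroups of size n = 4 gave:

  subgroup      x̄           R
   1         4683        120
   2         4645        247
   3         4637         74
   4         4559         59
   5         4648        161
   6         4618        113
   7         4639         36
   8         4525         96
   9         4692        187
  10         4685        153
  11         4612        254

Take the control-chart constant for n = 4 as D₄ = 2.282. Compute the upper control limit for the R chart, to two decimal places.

311.18

R̄ = (120 + 247 + 74 + 59 + 161 + 113 + 36 + 96 + 187 + 153 + 254) / 11 = 1500.0000 / 11 = 136.3636
UCL_R = D₄·R̄ = 2.282 × 136.3636 = 311.1818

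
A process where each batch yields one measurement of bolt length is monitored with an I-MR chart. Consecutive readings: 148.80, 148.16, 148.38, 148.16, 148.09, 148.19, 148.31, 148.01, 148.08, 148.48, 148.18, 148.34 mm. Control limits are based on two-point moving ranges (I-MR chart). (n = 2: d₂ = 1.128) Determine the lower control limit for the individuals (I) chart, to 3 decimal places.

147.636

X̄ = (148.80 + 148.16 + 148.38 + 148.16 + 148.09 + 148.19 + 148.31 + 148.01 + 148.08 + 148.48 + 148.18 + 148.34) / 12 = 148.2650
Moving ranges: 0.64, 0.22, 0.22, 0.07, 0.10, 0.12, 0.30, 0.07, 0.40, 0.30, 0.16; M̄R̄ = 2.6000 / 11 = 0.2364
LCL = X̄ − 3·M̄R̄/d₂ = 148.2650 − 3 × 0.2364 / 1.128 = 147.6364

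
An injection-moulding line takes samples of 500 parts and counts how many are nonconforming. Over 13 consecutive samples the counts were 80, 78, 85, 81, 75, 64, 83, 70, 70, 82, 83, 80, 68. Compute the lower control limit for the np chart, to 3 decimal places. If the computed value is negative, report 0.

52.653

p̄ = Σdᵢ / (k·n) = 999 / (13 × 500) = 0.15369
LCL = np̄ − 3·√(np̄(1−p̄)) = 76.8462 − 3 × 8.0645 = 52.6528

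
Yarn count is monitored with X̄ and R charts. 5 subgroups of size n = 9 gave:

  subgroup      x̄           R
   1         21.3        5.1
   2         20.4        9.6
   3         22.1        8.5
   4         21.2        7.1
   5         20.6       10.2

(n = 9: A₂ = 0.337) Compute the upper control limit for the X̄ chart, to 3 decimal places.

X̄̄ = (21.3 + 20.4 + 22.1 + 21.2 + 20.6) / 5 = 105.6000 / 5 = 21.1200
R̄ = (5.1 + 9.6 + 8.5 + 7.1 + 10.2) / 5 = 40.5000 / 5 = 8.1000
UCL = X̄̄ + A₂·R̄ = 21.1200 + 0.337 × 8.1000 = 23.8497

23.850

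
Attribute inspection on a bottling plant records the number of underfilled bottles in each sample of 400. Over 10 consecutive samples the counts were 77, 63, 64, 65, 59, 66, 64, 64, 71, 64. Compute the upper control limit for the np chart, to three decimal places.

p̄ = Σdᵢ / (k·n) = 657 / (10 × 400) = 0.16425
UCL = np̄ + 3·√(np̄(1−p̄)) = 65.7000 + 3 × √(65.7000×0.83575) = 65.7000 + 3 × 7.4100 = 87.9301

87.930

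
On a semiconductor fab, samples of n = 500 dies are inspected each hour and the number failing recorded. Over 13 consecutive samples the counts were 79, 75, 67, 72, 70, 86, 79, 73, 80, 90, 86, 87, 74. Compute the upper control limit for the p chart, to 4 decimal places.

p̄ = Σdᵢ / (k·n) = 1018 / (13 × 500) = 0.15662
UCL = p̄ + 3·√(p̄(1−p̄)/n) = 0.15662 + 3 × √(0.15662×0.84338/500) = 0.15662 + 3 × 0.01625 = 0.20538

0.2054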